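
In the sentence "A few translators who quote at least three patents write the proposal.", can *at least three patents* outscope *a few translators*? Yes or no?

No

*at least three patents* sits inside the relative clause *who quote at least three patents*.
Relative clauses block scope extraction: QR cannot target a position outside the modified NP.
Hence only narrow scope for *at least three patents* (under *a few translators*) survives.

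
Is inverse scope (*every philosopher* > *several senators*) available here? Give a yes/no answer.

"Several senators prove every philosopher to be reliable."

Yes

This is an ECM construction: *every philosopher* is the infinitival subject, Case-marked by the matrix verb, and the infinitive is transparent for QR.
Since no island is crossed, the inverse ordering is licensed alongside surface scope.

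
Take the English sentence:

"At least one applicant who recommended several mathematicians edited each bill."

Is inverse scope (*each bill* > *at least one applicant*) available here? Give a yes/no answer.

Yes

The RC *who recommended several mathematicians* is an island, but *each bill* is not inside it — it is the matrix object, a clausemate of *at least one applicant*.
Nothing blocks QR of the lower DP to a position above the higher one, so inverse scope is available.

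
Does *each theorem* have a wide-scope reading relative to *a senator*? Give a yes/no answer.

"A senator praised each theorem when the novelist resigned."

Yes

*each theorem* is a matrix argument; the adjunct is an island but the target quantifier is outside it.
No island intervenes, so both surface and inverse scope are derivable.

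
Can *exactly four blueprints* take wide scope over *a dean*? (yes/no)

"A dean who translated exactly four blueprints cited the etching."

The target quantifier *exactly four blueprints* is part of the relative clause *who translated exactly four blueprints*.
The relative clause forms an island for QR, so the quantifier is confined to the head noun's restrictor.
So *exactly four blueprints* cannot raise to a position above *a dean*.

No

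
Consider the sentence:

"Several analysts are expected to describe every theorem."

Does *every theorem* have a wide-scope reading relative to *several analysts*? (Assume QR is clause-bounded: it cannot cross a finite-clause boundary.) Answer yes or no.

Yes

*every theorem* is inside a raising infinitive, which is transparent to QR (no CP barrier), so it behaves as a matrix argument.
Clause-internal QR can adjoin the lower DP above the subject, yielding the inverse reading.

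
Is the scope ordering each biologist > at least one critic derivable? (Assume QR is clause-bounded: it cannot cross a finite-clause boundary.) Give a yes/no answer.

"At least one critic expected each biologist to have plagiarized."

*each biologist* is an ECM subject; ECM complements are not islands, and the embedded quantifier may take matrix scope.
QR within a single clause is free, so the lower quantifier may take scope over the higher one.

Yes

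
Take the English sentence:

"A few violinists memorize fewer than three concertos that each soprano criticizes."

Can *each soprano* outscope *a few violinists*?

No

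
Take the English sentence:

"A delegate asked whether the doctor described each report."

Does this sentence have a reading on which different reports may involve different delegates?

The paraphrase describes the scope ordering *each report* > *a delegate*.
*each report* sits inside the embedded question *whether the doctor described each report*.
The wh-island constraint blocks QR out of an embedded interrogative.
So *each report* cannot raise to a position above *a delegate*.

No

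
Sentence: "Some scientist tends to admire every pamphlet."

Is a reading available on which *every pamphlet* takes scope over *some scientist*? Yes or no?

Yes

Raising constructions are monoclausal for scope purposes; *every pamphlet* is not separated from *some scientist* by any island.
Ordinary QR to a clause-peripheral position gives the wide-scope LF for the lower DP.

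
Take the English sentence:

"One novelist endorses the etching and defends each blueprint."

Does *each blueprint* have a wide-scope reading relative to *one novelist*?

The DP *each blueprint* is contained in one conjunct of the coordinate structure (*defends each blueprint*).
Coordinate structures are islands for non-across-the-board movement, QR included.
So *each blueprint* cannot raise to a position above *one novelist*.

No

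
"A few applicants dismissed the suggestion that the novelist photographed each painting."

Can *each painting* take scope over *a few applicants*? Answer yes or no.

No

The target quantifier *each painting* is part of the complex NP *the suggestion that the novelist photographed each painting*.
The complex NP is opaque for QR — the quantifier is frozen inside the noun's complement.
*each painting* > *a few applicants* would require crossing that boundary, which is illicit.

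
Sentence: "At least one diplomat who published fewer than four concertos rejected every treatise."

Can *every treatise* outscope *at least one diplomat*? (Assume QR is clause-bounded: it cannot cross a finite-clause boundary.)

Yes

Although the sentence contains a relative clause (*who published fewer than four concertos*), *every treatise* is outside it, in the matrix VP.
Nothing blocks QR of the lower DP to a position above the higher one, so inverse scope is available.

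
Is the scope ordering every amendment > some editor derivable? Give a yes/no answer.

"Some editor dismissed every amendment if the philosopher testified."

Yes

*every amendment* is a matrix argument; the adjunct is an island but the target quantifier is outside it.
Since no island is crossed, the inverse ordering is licensed alongside surface scope.
The sentence is scopally ambiguous between *some editor* > *every amendment* and *every amendment* > *some editor*.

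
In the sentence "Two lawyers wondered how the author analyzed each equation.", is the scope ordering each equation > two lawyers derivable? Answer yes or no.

No

*each equation* sits inside the embedded question *how the author analyzed each equation*.
Embedded wh-clauses are opaque for QR, so the quantifier stays inside the question.
So *each equation* cannot raise to a position above *two lawyers*.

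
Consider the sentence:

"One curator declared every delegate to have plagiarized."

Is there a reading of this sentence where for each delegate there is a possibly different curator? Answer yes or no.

Yes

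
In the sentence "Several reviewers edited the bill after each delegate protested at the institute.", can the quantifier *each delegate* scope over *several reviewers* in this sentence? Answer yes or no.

The target quantifier *each delegate* is part of the adjunct clause *after each delegate protested at the institute*.
Scope out of an adjunct clause is unavailable: QR respects the adjunct-island constraint.
The inverse ordering *each delegate* > *several reviewers* is therefore underivable.

No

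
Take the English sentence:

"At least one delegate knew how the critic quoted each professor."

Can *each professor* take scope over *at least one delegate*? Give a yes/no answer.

*each professor* sits inside the embedded question *how the critic quoted each professor*.
The wh-island constraint blocks QR out of an embedded interrogative.
So *each professor* cannot raise to a position above *at least one delegate*.
(Only the surface reading survives: one fixed delegate with respect to all the relevant professors.)

No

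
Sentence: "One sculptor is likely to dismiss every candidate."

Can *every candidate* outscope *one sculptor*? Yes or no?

*every candidate* is the object of the infinitival complement of a raising predicate; raising infinitives are transparent for QR, so the two DPs are in effect clausemates.
No island intervenes, so both surface and inverse scope are derivable.

Yes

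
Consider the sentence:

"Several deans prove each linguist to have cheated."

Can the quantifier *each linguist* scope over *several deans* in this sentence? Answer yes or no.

Yes

*each linguist* is an ECM subject; ECM complements are not islands, and the embedded quantifier may take matrix scope.
With no island boundary between them, the object can take inverse scope over the subject via ordinary QR within the clause.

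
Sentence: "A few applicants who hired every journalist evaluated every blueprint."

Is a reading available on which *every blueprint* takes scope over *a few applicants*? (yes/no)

Yes

*every blueprint* is a matrix argument; only *a few applicants* is modified by the relative clause *who hired every journalist*, so the RC island is irrelevant to the target quantifier.
QR within a single clause is free, so the lower quantifier may take scope over the higher one.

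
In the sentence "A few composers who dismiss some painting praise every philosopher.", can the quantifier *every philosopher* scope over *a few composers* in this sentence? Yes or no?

Yes

The RC *who dismiss some painting* is an island, but *every philosopher* is not inside it — it is the matrix object, a clausemate of *a few composers*.
Clause-internal QR can adjoin the lower DP above the subject, yielding the inverse reading.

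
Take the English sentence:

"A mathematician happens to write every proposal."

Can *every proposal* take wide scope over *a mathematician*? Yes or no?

The matrix predicate is a raising verb, whose infinitival complement is not a scope island — *every proposal* can QR into the matrix clause.
Ordinary QR to a clause-peripheral position gives the wide-scope LF for the lower DP.

Yes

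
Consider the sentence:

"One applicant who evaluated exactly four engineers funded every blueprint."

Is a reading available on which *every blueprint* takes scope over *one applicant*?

Yes

Although the sentence contains a relative clause (*who evaluated exactly four engineers*), *every blueprint* is outside it, in the matrix VP.
Since no island is crossed, the inverse ordering is licensed alongside surface scope.
Both orderings are possible: *one applicant* > *every blueprint* and *every blueprint* > *one applicant*.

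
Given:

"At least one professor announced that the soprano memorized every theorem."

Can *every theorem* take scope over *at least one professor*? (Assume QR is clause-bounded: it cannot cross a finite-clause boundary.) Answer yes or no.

No

*every theorem* occurs within the finite complement clause *that the soprano memorized every theorem*.
Finite CP is the ceiling for QR here, by assumption.
The inverse ordering *every theorem* > *at least one professor* is therefore underivable.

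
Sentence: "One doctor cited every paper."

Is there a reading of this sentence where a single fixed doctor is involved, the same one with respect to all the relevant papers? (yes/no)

Yes

The described interpretation is the *one doctor* > *every paper* scoping.
Nothing needs to raise for *one doctor* > *every paper*, so no island constraint is at stake.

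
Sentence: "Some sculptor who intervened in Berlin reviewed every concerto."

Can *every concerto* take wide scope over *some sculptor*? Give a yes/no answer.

Yes

*every concerto* is a matrix argument; only *some sculptor* is modified by the relative clause *who intervened in Berlin*, so the RC island is irrelevant to the target quantifier.
With no island boundary between them, the object can take inverse scope over the subject via ordinary QR within the clause.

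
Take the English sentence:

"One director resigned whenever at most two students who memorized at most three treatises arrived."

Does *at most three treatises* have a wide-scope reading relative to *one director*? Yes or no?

No

*at most three treatises* sits inside the relative clause *who memorized at most three treatises*, which is itself inside the adjunct *whenever at most two students who memorized at most three treatises arrived*.
Two island boundaries intervene — the relative clause and the adjunct. Either alone would block QR.
Hence only narrow scope for *at most three treatises* (under *one director*) survives.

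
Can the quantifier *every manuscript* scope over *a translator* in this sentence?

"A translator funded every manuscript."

Yes

*every manuscript* and *a translator* are in the same minimal clause.
QR within a single clause is free, so the lower quantifier may take scope over the higher one.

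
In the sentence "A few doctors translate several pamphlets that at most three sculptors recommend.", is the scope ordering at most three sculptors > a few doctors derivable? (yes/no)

No

*at most three sculptors* sits inside the relative clause *that at most three sculptors recommend* modifying *several pamphlets*.
Quantifiers inside a relative clause are trapped there; the RC boundary blocks QR.
The inverse ordering *at most three sculptors* > *a few doctors* is therefore underivable.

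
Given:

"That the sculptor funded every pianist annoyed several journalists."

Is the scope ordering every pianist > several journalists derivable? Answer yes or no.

Structurally, *every pianist* is inside the sentential subject *that the sculptor funded every pianist*.
Sentential subjects are islands: a quantifier inside the subject clause cannot raise over the matrix predicate.
*every pianist* > *several journalists* would require crossing that boundary, which is illicit.

No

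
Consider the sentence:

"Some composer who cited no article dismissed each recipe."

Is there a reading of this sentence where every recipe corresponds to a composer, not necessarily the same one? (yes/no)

Yes

The paraphrase describes the scope ordering *each recipe* > *some composer*.
The relative clause *who cited no article* modifies *some composer*, but *each recipe* is not inside that relative clause — it is an argument of the matrix verb.
QR within a single clause is free, so the lower quantifier may take scope over the higher one.
Both orderings are possible: *some composer* > *each recipe* and *each recipe* > *some composer*.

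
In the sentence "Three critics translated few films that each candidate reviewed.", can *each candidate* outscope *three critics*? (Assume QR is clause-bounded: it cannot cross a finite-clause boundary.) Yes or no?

No

Structurally, *each candidate* is inside the relative clause *that each candidate reviewed* modifying *few films*.
A relative clause is a scope island — quantifier raising cannot cross its boundary.
So *each candidate* cannot raise high enough to outscope *three critics*; only the surface ordering *three critics* > *each candidate* is available.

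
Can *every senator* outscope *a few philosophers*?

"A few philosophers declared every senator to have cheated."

Yes

*every senator* is the subject of an ECM infinitive — the infinitival complement of an ECM verb is not a scope island, so *every senator* can raise into the matrix clause.
Nothing blocks QR of the lower DP to a position above the higher one, so inverse scope is available.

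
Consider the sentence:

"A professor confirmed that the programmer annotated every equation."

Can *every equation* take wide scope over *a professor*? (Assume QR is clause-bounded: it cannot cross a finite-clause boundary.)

No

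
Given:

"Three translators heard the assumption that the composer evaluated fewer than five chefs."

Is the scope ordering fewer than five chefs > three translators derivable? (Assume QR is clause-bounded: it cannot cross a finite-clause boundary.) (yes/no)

No

*fewer than five chefs* sits inside the complex NP *the assumption that the composer evaluated fewer than five chefs*.
Noun-complement clauses are scope islands (the Complex NP Constraint): a quantifier inside one cannot scope into the matrix.
*fewer than five chefs* > *three translators* would require crossing that boundary, which is illicit.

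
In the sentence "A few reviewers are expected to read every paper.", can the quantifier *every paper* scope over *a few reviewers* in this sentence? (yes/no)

Yes

Raising constructions are monoclausal for scope purposes; *every paper* is not separated from *a few reviewers* by any island.
Since no island is crossed, the inverse ordering is licensed alongside surface scope.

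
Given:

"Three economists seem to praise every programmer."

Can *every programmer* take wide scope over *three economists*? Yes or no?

Yes

Infinitival complements of raising predicates do not block QR; *every programmer* and *three economists* are effectively clausemates.
Nothing blocks QR of the lower DP to a position above the higher one, so inverse scope is available.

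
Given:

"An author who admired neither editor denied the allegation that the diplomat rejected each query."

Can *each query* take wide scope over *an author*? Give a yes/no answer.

No

*each query* sits inside the complex NP *the allegation that the diplomat rejected each query*.
Noun-complement clauses are scope islands (the Complex NP Constraint): a quantifier inside one cannot scope into the matrix.
Hence only narrow scope for *each query* (under *an author*) survives.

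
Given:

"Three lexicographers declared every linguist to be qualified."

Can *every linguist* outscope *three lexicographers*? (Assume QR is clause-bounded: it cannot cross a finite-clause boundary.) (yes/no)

ECM infinitives lack a CP barrier, so *every linguist* can QR over the matrix subject *three lexicographers*.
With no island boundary between them, the object can take inverse scope over the subject via ordinary QR within the clause.
So *every linguist* > *three lexicographers* is among the available readings.

Yes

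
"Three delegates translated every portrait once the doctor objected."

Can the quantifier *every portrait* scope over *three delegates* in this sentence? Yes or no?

Yes

Neither queried DP is inside the adjunct, so the adjunct-island constraint does not apply.
Nothing blocks QR of the lower DP to a position above the higher one, so inverse scope is available.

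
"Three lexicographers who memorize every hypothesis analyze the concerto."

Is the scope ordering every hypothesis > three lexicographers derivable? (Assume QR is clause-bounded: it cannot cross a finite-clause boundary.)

*every hypothesis* is embedded in the relative clause *who memorize every hypothesis*.
The relative clause forms an island for QR, so the quantifier is confined to the head noun's restrictor.
So *every hypothesis* cannot raise to a position above *three lexicographers*.

No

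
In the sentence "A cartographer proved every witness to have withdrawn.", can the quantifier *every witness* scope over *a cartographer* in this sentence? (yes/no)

*every witness* is an ECM subject; ECM complements are not islands, and the embedded quantifier may take matrix scope.
Ordinary QR to a clause-peripheral position gives the wide-scope LF for the lower DP.
So *every witness* > *a cartographer* is among the available readings.

Yes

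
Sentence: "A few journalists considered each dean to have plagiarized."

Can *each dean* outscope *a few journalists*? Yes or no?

Yes

The ECM infinitive is scope-transparent — *each dean* is free to raise above *a few journalists*.
No island intervenes, so both surface and inverse scope are derivable.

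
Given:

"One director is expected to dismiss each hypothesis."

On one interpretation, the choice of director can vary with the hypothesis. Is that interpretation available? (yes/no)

Yes

This is the *each hypothesis* > *one director* reading.
The matrix predicate is a raising verb, whose infinitival complement is not a scope island — *each hypothesis* can QR into the matrix clause.
Nothing blocks QR of the lower DP to a position above the higher one, so inverse scope is available.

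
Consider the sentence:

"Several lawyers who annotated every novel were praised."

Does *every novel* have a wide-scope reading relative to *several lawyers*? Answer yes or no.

No

*every novel* is embedded in the relative clause *who annotated every novel*.
The relative clause forms an island for QR, so the quantifier is confined to the head noun's restrictor.
*every novel* > *several lawyers* would require crossing that boundary, which is illicit.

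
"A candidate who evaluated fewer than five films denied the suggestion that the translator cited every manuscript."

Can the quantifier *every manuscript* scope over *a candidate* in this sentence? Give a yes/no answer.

No

*every manuscript* is embedded in the complex NP *the suggestion that the translator cited every manuscript*.
The complex NP is opaque for QR — the quantifier is frozen inside the noun's complement.
So *every manuscript* cannot raise high enough to outscope *a candidate*; only the surface ordering *a candidate* > *every manuscript* is available.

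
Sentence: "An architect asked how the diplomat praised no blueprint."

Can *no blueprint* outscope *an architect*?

*no blueprint* is embedded in the embedded question *how the diplomat praised no blueprint*.
Embedded questions are wh-islands: a quantifier inside an indirect question cannot QR into the matrix clause.
Hence only narrow scope for *no blueprint* (under *an architect*) survives.
(Only the surface reading survives: one fixed architect with respect to all the relevant blueprints.)

No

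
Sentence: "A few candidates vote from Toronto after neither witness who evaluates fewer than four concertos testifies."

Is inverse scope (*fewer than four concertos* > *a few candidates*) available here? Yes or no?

No

The target quantifier *fewer than four concertos* is part of the relative clause *who evaluates fewer than four concertos*, which is itself inside the adjunct *after neither witness who evaluates fewer than four concertos testifies*.
The quantifier would have to escape first the RC and then the adjunct — two independent island violations.
Hence only narrow scope for *fewer than four concertos* (under *a few candidates*) survives.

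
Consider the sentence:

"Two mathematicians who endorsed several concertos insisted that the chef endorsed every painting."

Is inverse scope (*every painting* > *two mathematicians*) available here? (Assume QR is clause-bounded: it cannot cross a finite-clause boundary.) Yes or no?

No

*every painting* is embedded in the finite complement clause *that the chef endorsed every painting*.
Given the clause-boundedness assumption, QR cannot cross the finite CP into the matrix.
*every painting* is confined to the island and cannot take scope over *two mathematicians*.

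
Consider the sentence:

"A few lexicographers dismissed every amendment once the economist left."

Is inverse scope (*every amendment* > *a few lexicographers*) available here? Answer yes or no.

The adjunct island is irrelevant here — *every amendment* and *a few lexicographers* are both in the matrix clause.
Nothing blocks QR of the lower DP to a position above the higher one, so inverse scope is available.
The sentence is scopally ambiguous between *a few lexicographers* > *every amendment* and *every amendment* > *a few lexicographers*.

Yes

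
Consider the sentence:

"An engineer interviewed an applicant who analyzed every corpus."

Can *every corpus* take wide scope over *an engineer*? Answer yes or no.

No

*every corpus* occurs within the relative clause *who analyzed every corpus* modifying *an applicant*.
Relative clauses are scope islands: a quantifier cannot QR out of a relative clause to take scope in the matrix clause.
*every corpus* is confined to the island and cannot take scope over *an engineer*.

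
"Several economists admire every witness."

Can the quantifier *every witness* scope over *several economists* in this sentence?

Both DPs are arguments of the same predicate; there is no clause or island boundary between them.
QR within a single clause is free, so the lower quantifier may take scope over the higher one.
So *every witness* > *several economists* is among the available readings.

Yes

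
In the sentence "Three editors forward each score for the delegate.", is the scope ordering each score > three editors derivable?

*each score* and *three editors* are in the same minimal clause.
Clause-internal QR can adjoin the lower DP above the subject, yielding the inverse reading.
Both orderings are possible: *three editors* > *each score* and *each score* > *three editors*.

Yes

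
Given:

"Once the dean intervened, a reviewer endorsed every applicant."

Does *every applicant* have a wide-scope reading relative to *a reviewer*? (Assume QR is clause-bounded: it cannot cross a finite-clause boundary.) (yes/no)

Yes

The adjunct clause does not contain *every applicant*, which is the matrix object.
Ordinary QR to a clause-peripheral position gives the wide-scope LF for the lower DP.
So *every applicant* > *a reviewer* is among the available readings.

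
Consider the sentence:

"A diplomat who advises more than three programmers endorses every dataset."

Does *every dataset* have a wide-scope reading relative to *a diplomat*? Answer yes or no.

Yes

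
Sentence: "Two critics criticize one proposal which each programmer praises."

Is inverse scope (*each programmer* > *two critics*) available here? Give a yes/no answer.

*each programmer* is embedded in the relative clause *which each programmer praises* modifying *one proposal*.
A relative clause is a scope island — quantifier raising cannot cross its boundary.
There is no licit LF on which *each programmer* c-commands *two critics*.

No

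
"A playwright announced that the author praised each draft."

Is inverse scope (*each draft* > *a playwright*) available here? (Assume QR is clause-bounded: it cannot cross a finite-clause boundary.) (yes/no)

No

Structurally, *each draft* is inside the finite complement clause *that the author praised each draft*.
Under clause-bounded QR, a quantifier in an embedded finite clause cannot raise into the matrix clause.
The inverse ordering *each draft* > *a playwright* is therefore underivable.
(Only the surface reading survives: one fixed playwright with respect to all the relevant drafts.)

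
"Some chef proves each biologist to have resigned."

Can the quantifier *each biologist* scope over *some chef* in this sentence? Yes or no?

Yes

*each biologist* is the subject of an ECM infinitive — the infinitival complement of an ECM verb is not a scope island, so *each biologist* can raise into the matrix clause.
With no island boundary between them, the object can take inverse scope over the subject via ordinary QR within the clause.
The sentence is scopally ambiguous between *some chef* > *each biologist* and *each biologist* > *some chef*.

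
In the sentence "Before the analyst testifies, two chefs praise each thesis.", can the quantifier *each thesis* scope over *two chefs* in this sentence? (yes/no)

Although there is an adjunct clause, *each thesis* is in the main clause, not inside the adjunct.
Since no island is crossed, the inverse ordering is licensed alongside surface scope.

Yes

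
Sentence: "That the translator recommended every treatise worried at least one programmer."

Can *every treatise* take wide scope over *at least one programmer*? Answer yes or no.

The target quantifier *every treatise* is part of the sentential subject *that the translator recommended every treatise*.
The subject-island constraint blocks QR out of a clausal subject.
*every treatise* is confined to the island and cannot take scope over *at least one programmer*.

No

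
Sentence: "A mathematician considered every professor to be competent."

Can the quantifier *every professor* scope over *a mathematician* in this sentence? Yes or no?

Yes

This is an ECM construction: *every professor* is the infinitival subject, Case-marked by the matrix verb, and the infinitive is transparent for QR.
QR within a single clause is free, so the lower quantifier may take scope over the higher one.
So *every professor* > *a mathematician* is among the available readings.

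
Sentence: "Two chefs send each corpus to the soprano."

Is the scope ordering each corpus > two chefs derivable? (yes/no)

Both DPs are arguments of the same predicate; there is no clause or island boundary between them.
Nothing blocks QR of the lower DP to a position above the higher one, so inverse scope is available.

Yes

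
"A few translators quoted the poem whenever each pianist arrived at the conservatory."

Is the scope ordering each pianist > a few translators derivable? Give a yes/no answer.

Structurally, *each pianist* is inside the adjunct clause *whenever each pianist arrived at the conservatory*.
Since the clause is an adjunct (not a complement), the Adjunct Condition blocks QR across its edge.
There is no licit LF on which *each pianist* c-commands *a few translators*.

No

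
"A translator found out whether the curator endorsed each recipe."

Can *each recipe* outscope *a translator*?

*each recipe* is embedded in the embedded question *whether the curator endorsed each recipe*.
The wh-island constraint blocks QR out of an embedded interrogative.
The inverse ordering *each recipe* > *a translator* is therefore underivable.

No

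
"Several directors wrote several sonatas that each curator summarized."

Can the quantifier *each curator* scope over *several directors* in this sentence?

No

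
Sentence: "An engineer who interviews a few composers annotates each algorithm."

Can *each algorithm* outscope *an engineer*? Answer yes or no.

Yes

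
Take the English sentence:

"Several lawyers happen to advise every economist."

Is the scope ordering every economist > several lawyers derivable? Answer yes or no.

Infinitival complements of raising predicates do not block QR; *every economist* and *several lawyers* are effectively clausemates.
Ordinary QR to a clause-peripheral position gives the wide-scope LF for the lower DP.

Yes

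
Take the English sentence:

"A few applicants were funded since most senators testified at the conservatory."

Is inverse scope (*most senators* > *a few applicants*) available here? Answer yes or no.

The target quantifier *most senators* is part of the adjunct clause *since most senators testified at the conservatory*.
Adverbial clauses are not L-marked, so they are barriers for QR — the quantifier cannot escape the adjunct.
So the wide-scope reading for *most senators* is blocked.

No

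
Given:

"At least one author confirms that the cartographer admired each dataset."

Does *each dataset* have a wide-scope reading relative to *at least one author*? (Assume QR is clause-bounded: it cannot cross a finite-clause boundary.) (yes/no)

No

The target quantifier *each dataset* is part of the finite complement clause *that the cartographer admired each dataset*.
With QR restricted to its own tensed clause, the embedded quantifier cannot reach a matrix scope position.
There is no licit LF on which *each dataset* c-commands *at least one author*.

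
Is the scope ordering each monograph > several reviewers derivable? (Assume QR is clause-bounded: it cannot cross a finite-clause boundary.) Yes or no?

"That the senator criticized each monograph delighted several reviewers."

The target quantifier *each monograph* is part of the sentential subject *that the senator criticized each monograph*.
Subjects — clausal subjects included — are islands for extraction, and QR is no exception.
There is no licit LF on which *each monograph* c-commands *several reviewers*.

No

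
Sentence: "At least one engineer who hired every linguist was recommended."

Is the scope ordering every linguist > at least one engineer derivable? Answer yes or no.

No

Structurally, *every linguist* is inside the relative clause *who hired every linguist*.
Relative clauses are scope islands: a quantifier cannot QR out of a relative clause to take scope in the matrix clause.
So the wide-scope reading for *every linguist* is blocked.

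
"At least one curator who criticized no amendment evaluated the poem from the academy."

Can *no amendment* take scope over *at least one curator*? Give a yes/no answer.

No

*no amendment* sits inside the relative clause *who criticized no amendment*.
QR out of a relative clause is ruled out by the relative-clause island constraint.
There is no licit LF on which *no amendment* c-commands *at least one curator*.
(Only the surface reading survives: one fixed curator with respect to all the relevant amendments.)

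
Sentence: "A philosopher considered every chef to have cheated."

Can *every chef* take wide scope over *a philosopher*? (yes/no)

Yes

*every chef* is an ECM subject; ECM complements are not islands, and the embedded quantifier may take matrix scope.
Nothing blocks QR of the lower DP to a position above the higher one, so inverse scope is available.
So *every chef* > *a philosopher* is among the available readings.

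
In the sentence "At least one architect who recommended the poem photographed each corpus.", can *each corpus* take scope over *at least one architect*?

*each corpus* is a matrix argument; only *at least one architect* is modified by the relative clause *who recommended the poem*, so the RC island is irrelevant to the target quantifier.
QR within a single clause is free, so the lower quantifier may take scope over the higher one.

Yes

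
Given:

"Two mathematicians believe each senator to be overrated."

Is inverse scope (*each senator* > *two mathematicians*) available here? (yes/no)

The ECM infinitive is scope-transparent — *each senator* is free to raise above *two mathematicians*.
QR within a single clause is free, so the lower quantifier may take scope over the higher one.
So *each senator* > *two mathematicians* is among the available readings.

Yes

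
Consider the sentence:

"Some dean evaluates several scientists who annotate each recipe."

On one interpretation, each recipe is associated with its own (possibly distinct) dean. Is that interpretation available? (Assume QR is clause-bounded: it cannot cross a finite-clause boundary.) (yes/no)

No

This is the *each recipe* > *some dean* reading.
Structurally, *each recipe* is inside the relative clause *who annotate each recipe* modifying *several scientists*.
The relative clause forms an island for QR, so the quantifier is confined to the head noun's restrictor.
So *each recipe* cannot raise to a position above *some dean*.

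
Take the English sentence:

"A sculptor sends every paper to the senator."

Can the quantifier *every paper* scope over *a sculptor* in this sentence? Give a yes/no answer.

*every paper* is the matrix object and *a sculptor* the matrix subject; the two are clausemates.
Nothing blocks QR of the lower DP to a position above the higher one, so inverse scope is available.
The sentence is scopally ambiguous between *a sculptor* > *every paper* and *every paper* > *a sculptor*.

Yes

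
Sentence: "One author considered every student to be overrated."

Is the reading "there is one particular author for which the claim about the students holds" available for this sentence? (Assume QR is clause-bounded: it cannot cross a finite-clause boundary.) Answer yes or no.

Yes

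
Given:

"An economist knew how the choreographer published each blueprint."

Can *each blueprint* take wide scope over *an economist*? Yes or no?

No

*each blueprint* occurs within the embedded question *how the choreographer published each blueprint*.
The wh-island constraint blocks QR out of an embedded interrogative.
So *each blueprint* cannot raise to a position above *an economist*.
(Only the surface reading survives: one fixed economist with respect to all the relevant blueprints.)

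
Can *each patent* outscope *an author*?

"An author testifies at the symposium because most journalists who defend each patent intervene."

No

*each patent* is embedded in the relative clause *who defend each patent*, which is itself inside the adjunct *because most journalists who defend each patent intervene*.
Two island boundaries intervene — the relative clause and the adjunct. Either alone would block QR.
The inverse ordering *each patent* > *an author* is therefore underivable.
(Only the surface reading survives: one fixed author with respect to all the relevant patents.)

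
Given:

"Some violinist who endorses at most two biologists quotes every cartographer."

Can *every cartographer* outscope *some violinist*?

Although the sentence contains a relative clause (*who endorses at most two biologists*), *every cartographer* is outside it, in the matrix VP.
Nothing blocks QR of the lower DP to a position above the higher one, so inverse scope is available.

Yes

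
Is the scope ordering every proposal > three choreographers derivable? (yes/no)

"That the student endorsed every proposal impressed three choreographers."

*every proposal* is embedded in the sentential subject *that the student endorsed every proposal*.
Subjects — clausal subjects included — are islands for extraction, and QR is no exception.
So the wide-scope reading for *every proposal* is blocked.

No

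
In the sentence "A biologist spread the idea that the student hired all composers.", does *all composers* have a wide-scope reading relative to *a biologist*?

*all composers* occurs within the complex NP *the idea that the student hired all composers*.
Since the clause is the complement of a nominal head, the CNPC blocks scope extraction.
There is no licit LF on which *all composers* c-commands *a biologist*.

No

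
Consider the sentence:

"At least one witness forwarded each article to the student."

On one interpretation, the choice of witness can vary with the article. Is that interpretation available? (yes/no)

The described interpretation is the *each article* > *at least one witness* scoping.
Both DPs are arguments of the same predicate; there is no clause or island boundary between them.
With no island boundary between them, the object can take inverse scope over the subject via ordinary QR within the clause.

Yes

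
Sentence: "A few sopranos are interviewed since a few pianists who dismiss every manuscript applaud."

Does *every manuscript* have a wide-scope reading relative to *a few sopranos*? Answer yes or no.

*every manuscript* occurs within the relative clause *who dismiss every manuscript*, which is itself inside the adjunct *since a few pianists who dismiss every manuscript applaud*.
The quantifier would have to escape first the RC and then the adjunct — two independent island violations.
Hence only narrow scope for *every manuscript* (under *a few sopranos*) survives.

No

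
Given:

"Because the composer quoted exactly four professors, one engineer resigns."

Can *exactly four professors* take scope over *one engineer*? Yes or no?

No

The target quantifier *exactly four professors* is part of the adjunct clause *because the composer quoted exactly four professors*.
Scope out of an adjunct clause is unavailable: QR respects the adjunct-island constraint.
*exactly four professors* is confined to the island and cannot take scope over *one engineer*.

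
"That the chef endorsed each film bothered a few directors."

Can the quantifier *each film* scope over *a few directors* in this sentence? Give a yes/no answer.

No

*each film* is embedded in the sentential subject *that the chef endorsed each film*.
Sentential subjects are islands: a quantifier inside the subject clause cannot raise over the matrix predicate.
*each film* > *a few directors* would require crossing that boundary, which is illicit.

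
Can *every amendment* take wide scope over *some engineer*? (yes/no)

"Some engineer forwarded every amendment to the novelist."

*every amendment* and *some engineer* are in the same minimal clause.
Ordinary QR to a clause-peripheral position gives the wide-scope LF for the lower DP.

Yes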